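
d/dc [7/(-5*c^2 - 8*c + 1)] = 14*(5*c + 4)/(5*c^2 + 8*c - 1)^2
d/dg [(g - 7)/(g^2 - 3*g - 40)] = (g^2 - 3*g - (g - 7)*(2*g - 3) - 40)/(-g^2 + 3*g + 40)^2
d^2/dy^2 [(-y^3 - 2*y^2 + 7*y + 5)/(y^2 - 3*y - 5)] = 2*(-13*y^3 - 60*y^2 - 15*y - 85)/(y^6 - 9*y^5 + 12*y^4 + 63*y^3 - 60*y^2 - 225*y - 125)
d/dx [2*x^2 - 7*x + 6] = 4*x - 7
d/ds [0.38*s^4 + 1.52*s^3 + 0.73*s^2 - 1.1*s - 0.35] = 1.52*s^3 + 4.56*s^2 + 1.46*s - 1.1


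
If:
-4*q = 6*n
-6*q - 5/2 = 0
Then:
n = 5/18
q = -5/12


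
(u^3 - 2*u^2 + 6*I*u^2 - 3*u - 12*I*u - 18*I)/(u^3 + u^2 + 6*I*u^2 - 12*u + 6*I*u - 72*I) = (u + 1)/(u + 4)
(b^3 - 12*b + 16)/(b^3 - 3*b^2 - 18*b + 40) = (b - 2)/(b - 5)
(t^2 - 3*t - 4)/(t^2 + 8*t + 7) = (t - 4)/(t + 7)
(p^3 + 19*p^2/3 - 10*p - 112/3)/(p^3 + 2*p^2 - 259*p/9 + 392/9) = 3*(p + 2)/(3*p - 7)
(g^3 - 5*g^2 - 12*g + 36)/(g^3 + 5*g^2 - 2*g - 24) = (g - 6)/(g + 4)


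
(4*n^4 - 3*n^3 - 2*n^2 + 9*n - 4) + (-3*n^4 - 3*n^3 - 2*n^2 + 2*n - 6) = n^4 - 6*n^3 - 4*n^2 + 11*n - 10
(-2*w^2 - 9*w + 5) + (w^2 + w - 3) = -w^2 - 8*w + 2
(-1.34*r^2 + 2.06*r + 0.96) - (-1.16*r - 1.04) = -1.34*r^2 + 3.22*r + 2.0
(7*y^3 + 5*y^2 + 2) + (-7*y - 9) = 7*y^3 + 5*y^2 - 7*y - 7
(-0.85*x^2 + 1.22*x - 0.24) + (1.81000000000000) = -0.85*x^2 + 1.22*x + 1.57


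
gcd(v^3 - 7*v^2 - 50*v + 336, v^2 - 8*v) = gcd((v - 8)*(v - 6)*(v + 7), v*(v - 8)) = v - 8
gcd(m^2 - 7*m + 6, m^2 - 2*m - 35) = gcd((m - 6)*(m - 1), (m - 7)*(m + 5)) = 1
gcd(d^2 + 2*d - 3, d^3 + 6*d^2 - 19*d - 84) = d + 3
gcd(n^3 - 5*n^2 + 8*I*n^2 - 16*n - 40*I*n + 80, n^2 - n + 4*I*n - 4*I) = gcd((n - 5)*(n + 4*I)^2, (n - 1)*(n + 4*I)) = n + 4*I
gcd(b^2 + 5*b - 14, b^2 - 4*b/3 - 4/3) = b - 2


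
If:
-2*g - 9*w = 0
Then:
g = -9*w/2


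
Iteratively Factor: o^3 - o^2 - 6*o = (o)*(o^2 - o - 6) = o*(o + 2)*(o - 3)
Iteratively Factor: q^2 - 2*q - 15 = (q - 5)*(q + 3)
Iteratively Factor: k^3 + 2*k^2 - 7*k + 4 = (k - 1)*(k^2 + 3*k - 4) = (k - 1)*(k + 4)*(k - 1)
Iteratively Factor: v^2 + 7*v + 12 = (v + 3)*(v + 4)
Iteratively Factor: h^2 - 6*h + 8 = (h - 2)*(h - 4)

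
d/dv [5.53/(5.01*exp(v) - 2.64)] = -27.7053*exp(v)/(5.01*exp(v) - 2.64)^2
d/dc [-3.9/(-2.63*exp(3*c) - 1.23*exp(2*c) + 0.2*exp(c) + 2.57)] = (-30.771*exp(2*c) - 9.594*exp(c) + 0.78)*exp(c)/(2.63*exp(3*c) + 1.23*exp(2*c) - 0.2*exp(c) - 2.57)^2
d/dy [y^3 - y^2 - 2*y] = 3*y^2 - 2*y - 2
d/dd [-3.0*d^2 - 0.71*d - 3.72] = -6.0*d - 0.71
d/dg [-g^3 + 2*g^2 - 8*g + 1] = -3*g^2 + 4*g - 8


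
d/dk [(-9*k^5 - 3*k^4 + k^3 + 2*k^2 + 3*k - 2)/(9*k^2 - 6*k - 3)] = (-81*k^6 + 54*k^5 + 66*k^4 + 8*k^3 - 16*k^2 + 8*k - 7)/(3*(9*k^4 - 12*k^3 - 2*k^2 + 4*k + 1))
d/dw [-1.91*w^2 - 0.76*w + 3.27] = -3.82*w - 0.76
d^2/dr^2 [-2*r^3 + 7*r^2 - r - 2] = 14 - 12*r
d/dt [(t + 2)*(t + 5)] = 2*t + 7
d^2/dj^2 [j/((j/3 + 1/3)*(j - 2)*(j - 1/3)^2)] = 108*(27*j^5 - 42*j^4 - 10*j^3 + 9*j^2 + 33*j + 11)/(81*j^10 - 351*j^9 + 135*j^8 + 1041*j^7 - 827*j^6 - 993*j^5 + 837*j^4 + 155*j^3 - 282*j^2 + 84*j - 8)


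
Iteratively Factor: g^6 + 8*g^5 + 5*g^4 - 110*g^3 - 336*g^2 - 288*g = (g + 4)*(g^5 + 4*g^4 - 11*g^3 - 66*g^2 - 72*g) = (g + 3)*(g + 4)*(g^4 + g^3 - 14*g^2 - 24*g) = (g + 3)^2*(g + 4)*(g^3 - 2*g^2 - 8*g) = (g - 4)*(g + 3)^2*(g + 4)*(g^2 + 2*g) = (g - 4)*(g + 2)*(g + 3)^2*(g + 4)*(g)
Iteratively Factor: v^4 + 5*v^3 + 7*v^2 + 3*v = (v + 1)*(v^3 + 4*v^2 + 3*v) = v*(v + 1)*(v^2 + 4*v + 3) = v*(v + 1)*(v + 3)*(v + 1)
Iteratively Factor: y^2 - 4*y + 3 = (y - 1)*(y - 3)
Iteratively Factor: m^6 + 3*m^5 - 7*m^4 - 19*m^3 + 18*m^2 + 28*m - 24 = (m + 2)*(m^5 + m^4 - 9*m^3 - m^2 + 20*m - 12) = (m + 2)^2*(m^4 - m^3 - 7*m^2 + 13*m - 6) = (m - 2)*(m + 2)^2*(m^3 + m^2 - 5*m + 3) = (m - 2)*(m + 2)^2*(m + 3)*(m^2 - 2*m + 1) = (m - 2)*(m - 1)*(m + 2)^2*(m + 3)*(m - 1)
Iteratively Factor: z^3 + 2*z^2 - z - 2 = (z + 2)*(z^2 - 1) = (z - 1)*(z + 2)*(z + 1)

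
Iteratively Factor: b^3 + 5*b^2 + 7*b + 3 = (b + 1)*(b^2 + 4*b + 3) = (b + 1)^2*(b + 3)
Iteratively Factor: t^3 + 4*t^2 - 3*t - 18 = (t + 3)*(t^2 + t - 6) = (t + 3)^2*(t - 2)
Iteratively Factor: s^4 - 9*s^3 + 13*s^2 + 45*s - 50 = (s + 2)*(s^3 - 11*s^2 + 35*s - 25) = (s - 5)*(s + 2)*(s^2 - 6*s + 5) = (s - 5)^2*(s + 2)*(s - 1)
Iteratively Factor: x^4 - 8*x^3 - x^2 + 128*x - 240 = (x + 4)*(x^3 - 12*x^2 + 47*x - 60) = (x - 4)*(x + 4)*(x^2 - 8*x + 15) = (x - 4)*(x - 3)*(x + 4)*(x - 5)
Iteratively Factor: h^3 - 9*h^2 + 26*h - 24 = (h - 2)*(h^2 - 7*h + 12) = (h - 3)*(h - 2)*(h - 4)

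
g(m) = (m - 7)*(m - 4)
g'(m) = 2*m - 11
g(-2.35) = 59.37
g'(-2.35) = -15.70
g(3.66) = 1.14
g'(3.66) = -3.68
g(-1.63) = 48.59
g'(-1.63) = -14.26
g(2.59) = 6.22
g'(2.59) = -5.82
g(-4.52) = 98.15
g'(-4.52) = -20.04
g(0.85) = 19.37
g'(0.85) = -9.30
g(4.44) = -1.13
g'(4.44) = -2.12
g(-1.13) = 41.71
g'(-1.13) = -13.26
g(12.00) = 40.00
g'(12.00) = 13.00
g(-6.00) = 130.00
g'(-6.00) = -23.00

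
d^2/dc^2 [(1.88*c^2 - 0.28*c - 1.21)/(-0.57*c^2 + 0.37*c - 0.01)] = (-0.61104*c^3 + 2.42307*c^2 - 1.54071*c + 0.3192)/(0.185193*c^6 - 0.360639*c^5 + 0.243846*c^4 - 0.063307*c^3 + 0.004278*c^2 - 0.000111*c + 1.0e-6)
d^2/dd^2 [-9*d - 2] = 0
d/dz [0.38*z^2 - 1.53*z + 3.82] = 0.76*z - 1.53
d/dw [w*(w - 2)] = 2*w - 2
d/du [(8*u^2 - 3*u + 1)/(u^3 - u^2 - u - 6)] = ((3 - 16*u)*(-u^3 + u^2 + u + 6) + (-3*u^2 + 2*u + 1)*(8*u^2 - 3*u + 1))/(-u^3 + u^2 + u + 6)^2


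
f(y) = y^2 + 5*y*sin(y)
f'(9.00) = -20.94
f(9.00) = 99.55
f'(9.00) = -20.94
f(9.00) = 99.55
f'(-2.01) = -4.27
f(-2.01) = 13.14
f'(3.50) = -11.14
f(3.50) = 6.11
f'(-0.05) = -0.60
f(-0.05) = 0.01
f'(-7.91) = -18.60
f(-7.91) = 102.06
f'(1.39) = 8.95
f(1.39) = 8.77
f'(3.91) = -9.71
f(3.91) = 1.70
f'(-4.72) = -4.62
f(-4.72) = -1.32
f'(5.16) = 16.98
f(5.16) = 3.37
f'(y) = 5*y*cos(y) + 2*y + 5*sin(y)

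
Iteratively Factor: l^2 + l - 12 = (l + 4)*(l - 3)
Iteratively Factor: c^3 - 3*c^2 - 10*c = (c + 2)*(c^2 - 5*c) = c*(c + 2)*(c - 5)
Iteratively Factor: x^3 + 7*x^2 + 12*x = (x + 4)*(x^2 + 3*x) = (x + 3)*(x + 4)*(x)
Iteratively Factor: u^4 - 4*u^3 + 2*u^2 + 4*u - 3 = (u - 1)*(u^3 - 3*u^2 - u + 3) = (u - 3)*(u - 1)*(u^2 - 1) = (u - 3)*(u - 1)^2*(u + 1)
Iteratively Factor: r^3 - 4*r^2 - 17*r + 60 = (r - 3)*(r^2 - r - 20) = (r - 5)*(r - 3)*(r + 4)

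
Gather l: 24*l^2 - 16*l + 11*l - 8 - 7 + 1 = 24*l^2 - 5*l - 14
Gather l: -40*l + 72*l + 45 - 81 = 32*l - 36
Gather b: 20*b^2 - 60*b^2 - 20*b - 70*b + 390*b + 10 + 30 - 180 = -40*b^2 + 300*b - 140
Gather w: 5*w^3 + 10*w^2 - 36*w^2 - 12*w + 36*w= 5*w^3 - 26*w^2 + 24*w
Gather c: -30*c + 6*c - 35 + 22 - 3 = -24*c - 16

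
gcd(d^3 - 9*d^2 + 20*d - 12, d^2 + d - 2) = d - 1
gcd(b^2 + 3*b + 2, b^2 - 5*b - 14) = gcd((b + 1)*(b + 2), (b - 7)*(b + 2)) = b + 2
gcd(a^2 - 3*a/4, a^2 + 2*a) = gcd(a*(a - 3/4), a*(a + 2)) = a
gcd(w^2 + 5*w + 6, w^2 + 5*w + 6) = w^2 + 5*w + 6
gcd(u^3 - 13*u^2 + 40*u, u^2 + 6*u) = u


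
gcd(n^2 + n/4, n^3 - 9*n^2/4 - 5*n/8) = n^2 + n/4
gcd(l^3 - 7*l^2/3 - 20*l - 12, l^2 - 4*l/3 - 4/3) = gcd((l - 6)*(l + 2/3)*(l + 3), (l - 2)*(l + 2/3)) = l + 2/3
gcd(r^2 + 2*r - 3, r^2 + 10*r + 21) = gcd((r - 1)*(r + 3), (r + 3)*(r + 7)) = r + 3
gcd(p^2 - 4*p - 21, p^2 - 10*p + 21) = p - 7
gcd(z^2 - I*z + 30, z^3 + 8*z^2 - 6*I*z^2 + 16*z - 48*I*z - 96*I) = z - 6*I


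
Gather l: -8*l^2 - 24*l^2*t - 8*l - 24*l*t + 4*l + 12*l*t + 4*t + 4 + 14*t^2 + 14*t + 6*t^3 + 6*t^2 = l^2*(-24*t - 8) + l*(-12*t - 4) + 6*t^3 + 20*t^2 + 18*t + 4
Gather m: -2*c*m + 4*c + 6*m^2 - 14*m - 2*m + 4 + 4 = 4*c + 6*m^2 + m*(-2*c - 16) + 8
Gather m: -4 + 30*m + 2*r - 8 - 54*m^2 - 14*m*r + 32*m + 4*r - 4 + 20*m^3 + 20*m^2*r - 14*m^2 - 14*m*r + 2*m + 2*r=20*m^3 + m^2*(20*r - 68) + m*(64 - 28*r) + 8*r - 16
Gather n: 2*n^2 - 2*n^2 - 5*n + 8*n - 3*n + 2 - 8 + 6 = 0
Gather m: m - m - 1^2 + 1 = 0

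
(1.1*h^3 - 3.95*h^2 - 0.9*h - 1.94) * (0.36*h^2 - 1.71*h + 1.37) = 0.396*h^5 - 3.303*h^4 + 7.9375*h^3 - 4.5709*h^2 + 2.0844*h - 2.6578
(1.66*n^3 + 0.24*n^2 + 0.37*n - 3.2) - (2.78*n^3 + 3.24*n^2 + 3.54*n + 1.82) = -1.12*n^3 - 3.0*n^2 - 3.17*n - 5.02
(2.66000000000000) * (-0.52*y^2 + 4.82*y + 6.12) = -1.3832*y^2 + 12.8212*y + 16.2792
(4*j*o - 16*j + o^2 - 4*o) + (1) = 4*j*o - 16*j + o^2 - 4*o + 1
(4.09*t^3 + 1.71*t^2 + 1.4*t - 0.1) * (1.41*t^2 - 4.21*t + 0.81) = 5.7669*t^5 - 14.8078*t^4 - 1.9122*t^3 - 4.6499*t^2 + 1.555*t - 0.081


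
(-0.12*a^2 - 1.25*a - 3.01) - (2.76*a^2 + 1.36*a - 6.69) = -2.88*a^2 - 2.61*a + 3.68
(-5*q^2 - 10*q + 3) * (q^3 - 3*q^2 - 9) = -5*q^5 + 5*q^4 + 33*q^3 + 36*q^2 + 90*q - 27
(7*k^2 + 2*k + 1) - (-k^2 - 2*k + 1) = 8*k^2 + 4*k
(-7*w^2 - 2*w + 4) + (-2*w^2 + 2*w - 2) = 2 - 9*w^2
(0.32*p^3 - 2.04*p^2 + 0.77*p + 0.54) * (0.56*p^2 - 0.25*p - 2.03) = 0.1792*p^5 - 1.2224*p^4 + 0.2916*p^3 + 4.2511*p^2 - 1.6981*p - 1.0962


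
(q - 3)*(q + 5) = q^2 + 2*q - 15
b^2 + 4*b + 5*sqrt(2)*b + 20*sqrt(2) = (b + 4)*(b + 5*sqrt(2))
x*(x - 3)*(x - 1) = x^3 - 4*x^2 + 3*x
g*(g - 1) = g^2 - g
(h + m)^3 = h^3 + 3*h^2*m + 3*h*m^2 + m^3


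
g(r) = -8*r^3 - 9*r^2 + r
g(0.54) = -3.34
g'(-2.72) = -127.60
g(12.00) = -15108.00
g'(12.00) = -3671.00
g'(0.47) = -12.76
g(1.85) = -79.61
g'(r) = -24*r^2 - 18*r + 1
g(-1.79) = 15.26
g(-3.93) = 342.65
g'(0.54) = -15.72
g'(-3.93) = -298.94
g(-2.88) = 113.57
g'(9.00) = -2105.00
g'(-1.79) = -43.68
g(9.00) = -6552.00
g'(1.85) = -114.44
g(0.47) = -2.35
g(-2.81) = 103.63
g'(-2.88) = -146.23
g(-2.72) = 91.68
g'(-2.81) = -137.93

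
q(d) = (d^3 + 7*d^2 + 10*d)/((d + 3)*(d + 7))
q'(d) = (3*d^2 + 14*d + 10)/((d + 3)*(d + 7)) - (d^3 + 7*d^2 + 10*d)/((d + 3)*(d + 7)^2) - (d^3 + 7*d^2 + 10*d)/((d + 3)^2*(d + 7)) = (d^4 + 20*d^3 + 123*d^2 + 294*d + 210)/(d^4 + 20*d^3 + 142*d^2 + 420*d + 441)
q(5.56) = 4.13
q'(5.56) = 0.87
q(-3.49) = -4.57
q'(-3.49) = -6.67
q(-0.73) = -0.28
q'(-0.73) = 0.26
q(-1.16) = -0.35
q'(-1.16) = 0.04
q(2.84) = 1.88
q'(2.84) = 0.78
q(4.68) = 3.37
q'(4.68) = 0.85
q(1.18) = 0.68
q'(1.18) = 0.65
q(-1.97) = -0.03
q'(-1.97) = -1.11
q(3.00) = 2.00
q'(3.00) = 0.78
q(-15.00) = -20.31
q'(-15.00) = 0.72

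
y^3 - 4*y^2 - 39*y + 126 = (y - 7)*(y - 3)*(y + 6)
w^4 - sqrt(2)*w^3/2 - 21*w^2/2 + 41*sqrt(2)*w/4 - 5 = (w - 2*sqrt(2))*(w - sqrt(2)/2)^2*(w + 5*sqrt(2)/2)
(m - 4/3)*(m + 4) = m^2 + 8*m/3 - 16/3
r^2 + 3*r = r*(r + 3)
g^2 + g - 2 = (g - 1)*(g + 2)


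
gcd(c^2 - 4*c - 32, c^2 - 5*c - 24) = c - 8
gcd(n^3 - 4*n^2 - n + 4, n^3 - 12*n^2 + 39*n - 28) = n^2 - 5*n + 4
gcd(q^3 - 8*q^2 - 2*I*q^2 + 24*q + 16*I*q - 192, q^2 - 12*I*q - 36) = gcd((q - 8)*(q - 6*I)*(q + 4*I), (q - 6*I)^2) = q - 6*I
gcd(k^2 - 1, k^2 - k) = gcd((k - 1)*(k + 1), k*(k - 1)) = k - 1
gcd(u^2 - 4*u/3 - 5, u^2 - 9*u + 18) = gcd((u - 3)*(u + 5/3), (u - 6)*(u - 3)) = u - 3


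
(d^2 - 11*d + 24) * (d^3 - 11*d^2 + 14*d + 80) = d^5 - 22*d^4 + 159*d^3 - 338*d^2 - 544*d + 1920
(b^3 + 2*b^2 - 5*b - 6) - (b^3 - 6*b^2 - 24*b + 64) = 8*b^2 + 19*b - 70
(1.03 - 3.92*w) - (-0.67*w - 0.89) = 1.92 - 3.25*w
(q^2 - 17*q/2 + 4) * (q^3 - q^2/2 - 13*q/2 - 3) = q^5 - 9*q^4 + 7*q^3/4 + 201*q^2/4 - q/2 - 12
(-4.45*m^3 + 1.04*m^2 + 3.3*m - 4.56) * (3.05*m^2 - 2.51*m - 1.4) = -13.5725*m^5 + 14.3415*m^4 + 13.6846*m^3 - 23.647*m^2 + 6.8256*m + 6.384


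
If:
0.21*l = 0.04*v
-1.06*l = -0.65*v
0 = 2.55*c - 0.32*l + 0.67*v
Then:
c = 0.00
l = 0.00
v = 0.00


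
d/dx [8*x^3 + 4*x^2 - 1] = 8*x*(3*x + 1)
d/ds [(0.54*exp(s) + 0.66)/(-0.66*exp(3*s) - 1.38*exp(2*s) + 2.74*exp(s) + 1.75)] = (0.7128*exp(3*s) + 2.052*exp(2*s) + 1.8216*exp(s) - 0.8634)*exp(s)/(0.4356*exp(6*s) + 1.8216*exp(5*s) - 1.7124*exp(4*s) - 9.8724*exp(3*s) + 2.6776*exp(2*s) + 9.59*exp(s) + 3.0625)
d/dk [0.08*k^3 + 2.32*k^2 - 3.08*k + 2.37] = 0.24*k^2 + 4.64*k - 3.08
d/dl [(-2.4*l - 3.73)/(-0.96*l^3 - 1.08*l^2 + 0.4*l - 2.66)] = (-4.608*l^3 - 13.3344*l^2 - 8.0568*l + 7.876)/(0.9216*l^6 + 2.0736*l^5 + 0.3984*l^4 + 4.2432*l^3 + 5.9056*l^2 - 2.128*l + 7.0756)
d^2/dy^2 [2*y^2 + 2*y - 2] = 4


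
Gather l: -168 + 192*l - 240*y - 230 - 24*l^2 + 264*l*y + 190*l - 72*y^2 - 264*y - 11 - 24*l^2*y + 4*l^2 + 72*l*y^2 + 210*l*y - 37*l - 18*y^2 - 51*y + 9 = l^2*(-24*y - 20) + l*(72*y^2 + 474*y + 345) - 90*y^2 - 555*y - 400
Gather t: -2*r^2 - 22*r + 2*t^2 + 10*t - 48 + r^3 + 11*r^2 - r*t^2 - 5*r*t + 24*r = r^3 + 9*r^2 + 2*r + t^2*(2 - r) + t*(10 - 5*r) - 48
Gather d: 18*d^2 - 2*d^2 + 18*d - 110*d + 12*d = 16*d^2 - 80*d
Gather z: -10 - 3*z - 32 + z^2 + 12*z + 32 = z^2 + 9*z - 10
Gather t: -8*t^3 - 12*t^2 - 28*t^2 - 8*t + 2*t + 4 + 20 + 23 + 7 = -8*t^3 - 40*t^2 - 6*t + 54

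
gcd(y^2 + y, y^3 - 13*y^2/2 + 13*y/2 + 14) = y + 1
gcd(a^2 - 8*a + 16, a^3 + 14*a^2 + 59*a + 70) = 1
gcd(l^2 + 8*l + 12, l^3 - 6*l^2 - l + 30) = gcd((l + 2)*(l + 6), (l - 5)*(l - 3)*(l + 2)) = l + 2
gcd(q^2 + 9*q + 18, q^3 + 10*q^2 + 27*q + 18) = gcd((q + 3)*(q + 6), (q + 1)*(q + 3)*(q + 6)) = q^2 + 9*q + 18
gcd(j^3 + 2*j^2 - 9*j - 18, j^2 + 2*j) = j + 2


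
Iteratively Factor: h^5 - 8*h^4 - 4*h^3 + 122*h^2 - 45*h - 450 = (h + 3)*(h^4 - 11*h^3 + 29*h^2 + 35*h - 150) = (h - 3)*(h + 3)*(h^3 - 8*h^2 + 5*h + 50) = (h - 5)*(h - 3)*(h + 3)*(h^2 - 3*h - 10) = (h - 5)^2*(h - 3)*(h + 3)*(h + 2)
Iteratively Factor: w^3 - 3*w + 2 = (w - 1)*(w^2 + w - 2) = (w - 1)*(w + 2)*(w - 1)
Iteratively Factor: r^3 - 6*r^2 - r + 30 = (r + 2)*(r^2 - 8*r + 15) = (r - 5)*(r + 2)*(r - 3)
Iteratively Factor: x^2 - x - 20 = (x + 4)*(x - 5)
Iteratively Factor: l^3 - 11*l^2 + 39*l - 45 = (l - 5)*(l^2 - 6*l + 9) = (l - 5)*(l - 3)*(l - 3)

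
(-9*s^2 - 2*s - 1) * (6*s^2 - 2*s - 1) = -54*s^4 + 6*s^3 + 7*s^2 + 4*s + 1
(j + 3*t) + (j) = 2*j + 3*t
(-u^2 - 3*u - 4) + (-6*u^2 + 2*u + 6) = -7*u^2 - u + 2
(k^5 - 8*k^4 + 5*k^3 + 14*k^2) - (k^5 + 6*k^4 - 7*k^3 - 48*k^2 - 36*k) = -14*k^4 + 12*k^3 + 62*k^2 + 36*k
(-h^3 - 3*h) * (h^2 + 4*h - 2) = -h^5 - 4*h^4 - h^3 - 12*h^2 + 6*h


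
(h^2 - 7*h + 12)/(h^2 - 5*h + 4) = (h - 3)/(h - 1)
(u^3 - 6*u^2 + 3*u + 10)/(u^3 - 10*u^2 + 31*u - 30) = (u + 1)/(u - 3)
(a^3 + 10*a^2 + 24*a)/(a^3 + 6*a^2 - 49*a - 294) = a*(a + 4)/(a^2 - 49)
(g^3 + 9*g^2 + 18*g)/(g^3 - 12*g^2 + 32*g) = (g^2 + 9*g + 18)/(g^2 - 12*g + 32)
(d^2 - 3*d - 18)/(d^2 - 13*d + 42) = (d + 3)/(d - 7)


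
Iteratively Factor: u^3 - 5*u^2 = (u)*(u^2 - 5*u) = u^2*(u - 5)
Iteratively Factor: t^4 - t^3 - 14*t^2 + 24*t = (t - 3)*(t^3 + 2*t^2 - 8*t) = t*(t - 3)*(t^2 + 2*t - 8) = t*(t - 3)*(t - 2)*(t + 4)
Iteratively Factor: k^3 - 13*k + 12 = (k + 4)*(k^2 - 4*k + 3) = (k - 1)*(k + 4)*(k - 3)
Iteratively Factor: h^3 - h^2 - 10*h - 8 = (h + 1)*(h^2 - 2*h - 8) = (h + 1)*(h + 2)*(h - 4)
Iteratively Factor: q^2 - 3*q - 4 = (q - 4)*(q + 1)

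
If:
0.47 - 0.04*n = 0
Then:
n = 11.75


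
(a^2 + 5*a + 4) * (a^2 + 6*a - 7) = a^4 + 11*a^3 + 27*a^2 - 11*a - 28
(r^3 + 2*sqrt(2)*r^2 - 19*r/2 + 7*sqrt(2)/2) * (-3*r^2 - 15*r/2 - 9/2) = -3*r^5 - 6*sqrt(2)*r^4 - 15*r^4/2 - 15*sqrt(2)*r^3 + 24*r^3 - 39*sqrt(2)*r^2/2 + 285*r^2/4 - 105*sqrt(2)*r/4 + 171*r/4 - 63*sqrt(2)/4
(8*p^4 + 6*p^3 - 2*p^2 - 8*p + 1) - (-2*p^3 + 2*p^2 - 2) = 8*p^4 + 8*p^3 - 4*p^2 - 8*p + 3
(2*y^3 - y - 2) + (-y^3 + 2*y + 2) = y^3 + y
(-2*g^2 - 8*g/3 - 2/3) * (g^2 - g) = -2*g^4 - 2*g^3/3 + 2*g^2 + 2*g/3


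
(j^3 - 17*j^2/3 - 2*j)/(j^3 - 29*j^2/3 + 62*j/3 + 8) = j/(j - 4)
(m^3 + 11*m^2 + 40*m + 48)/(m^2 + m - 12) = (m^2 + 7*m + 12)/(m - 3)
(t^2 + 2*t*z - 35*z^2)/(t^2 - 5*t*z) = (t + 7*z)/t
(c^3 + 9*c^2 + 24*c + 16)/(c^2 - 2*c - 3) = (c^2 + 8*c + 16)/(c - 3)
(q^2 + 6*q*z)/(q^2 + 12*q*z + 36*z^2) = q/(q + 6*z)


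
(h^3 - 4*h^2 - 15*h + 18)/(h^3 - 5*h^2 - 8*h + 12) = (h + 3)/(h + 2)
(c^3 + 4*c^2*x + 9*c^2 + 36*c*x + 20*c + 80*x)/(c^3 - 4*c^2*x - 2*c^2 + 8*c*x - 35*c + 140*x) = (-c^2 - 4*c*x - 4*c - 16*x)/(-c^2 + 4*c*x + 7*c - 28*x)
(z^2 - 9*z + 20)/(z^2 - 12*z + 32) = (z - 5)/(z - 8)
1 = 1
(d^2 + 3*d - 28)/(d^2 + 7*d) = (d - 4)/d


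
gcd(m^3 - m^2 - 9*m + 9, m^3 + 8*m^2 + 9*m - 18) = m^2 + 2*m - 3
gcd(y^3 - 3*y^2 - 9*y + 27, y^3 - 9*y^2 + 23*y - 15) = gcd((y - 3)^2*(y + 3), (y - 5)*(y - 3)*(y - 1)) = y - 3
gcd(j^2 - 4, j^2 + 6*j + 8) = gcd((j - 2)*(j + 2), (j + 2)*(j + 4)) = j + 2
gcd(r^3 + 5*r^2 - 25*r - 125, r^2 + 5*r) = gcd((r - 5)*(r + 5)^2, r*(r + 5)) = r + 5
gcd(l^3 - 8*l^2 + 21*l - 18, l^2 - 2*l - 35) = 1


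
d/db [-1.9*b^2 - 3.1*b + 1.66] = -3.8*b - 3.1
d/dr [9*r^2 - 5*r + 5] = 18*r - 5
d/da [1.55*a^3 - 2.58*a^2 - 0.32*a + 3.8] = 4.65*a^2 - 5.16*a - 0.32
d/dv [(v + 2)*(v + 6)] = 2*v + 8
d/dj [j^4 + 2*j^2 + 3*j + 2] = 4*j^3 + 4*j + 3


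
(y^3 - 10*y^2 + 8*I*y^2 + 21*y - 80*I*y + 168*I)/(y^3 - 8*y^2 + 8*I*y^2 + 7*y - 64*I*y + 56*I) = (y - 3)/(y - 1)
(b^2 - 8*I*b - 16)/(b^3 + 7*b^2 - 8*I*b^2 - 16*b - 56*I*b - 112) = 1/(b + 7)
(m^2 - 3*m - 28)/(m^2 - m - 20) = (m - 7)/(m - 5)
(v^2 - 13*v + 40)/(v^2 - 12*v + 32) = (v - 5)/(v - 4)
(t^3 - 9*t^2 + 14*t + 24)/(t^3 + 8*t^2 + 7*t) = (t^2 - 10*t + 24)/(t*(t + 7))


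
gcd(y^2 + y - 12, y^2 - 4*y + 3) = y - 3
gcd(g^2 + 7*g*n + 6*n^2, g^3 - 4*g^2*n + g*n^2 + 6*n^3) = g + n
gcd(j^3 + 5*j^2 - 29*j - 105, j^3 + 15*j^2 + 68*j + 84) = j + 7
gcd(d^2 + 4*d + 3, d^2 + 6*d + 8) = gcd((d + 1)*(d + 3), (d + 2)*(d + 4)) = 1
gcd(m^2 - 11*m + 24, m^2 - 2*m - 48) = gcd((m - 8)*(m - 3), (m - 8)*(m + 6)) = m - 8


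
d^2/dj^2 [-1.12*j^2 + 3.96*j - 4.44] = -2.24000000000000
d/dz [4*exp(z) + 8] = 4*exp(z)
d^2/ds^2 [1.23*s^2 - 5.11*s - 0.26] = 2.46000000000000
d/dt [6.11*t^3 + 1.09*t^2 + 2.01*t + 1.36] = 18.33*t^2 + 2.18*t + 2.01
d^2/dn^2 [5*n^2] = 10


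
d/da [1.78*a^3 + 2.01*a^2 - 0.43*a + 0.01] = 5.34*a^2 + 4.02*a - 0.43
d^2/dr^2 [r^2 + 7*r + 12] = 2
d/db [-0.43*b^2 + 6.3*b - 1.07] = 6.3 - 0.86*b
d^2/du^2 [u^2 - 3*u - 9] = 2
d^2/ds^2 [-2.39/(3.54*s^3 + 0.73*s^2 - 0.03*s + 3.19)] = ((50.7636*s + 3.4894)*(3.54*s^3 + 0.73*s^2 - 0.03*s + 3.19) - 2.39*(10.62*s^2 + 1.46*s - 0.03)*(21.24*s^2 + 2.92*s - 0.06))/(3.54*s^3 + 0.73*s^2 - 0.03*s + 3.19)^3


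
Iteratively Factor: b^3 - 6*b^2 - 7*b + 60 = (b + 3)*(b^2 - 9*b + 20) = (b - 4)*(b + 3)*(b - 5)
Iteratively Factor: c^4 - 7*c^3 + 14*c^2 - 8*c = (c)*(c^3 - 7*c^2 + 14*c - 8) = c*(c - 1)*(c^2 - 6*c + 8) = c*(c - 2)*(c - 1)*(c - 4)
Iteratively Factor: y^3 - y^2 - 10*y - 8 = (y - 4)*(y^2 + 3*y + 2) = (y - 4)*(y + 1)*(y + 2)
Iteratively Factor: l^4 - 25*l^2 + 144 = (l + 3)*(l^3 - 3*l^2 - 16*l + 48) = (l - 3)*(l + 3)*(l^2 - 16) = (l - 3)*(l + 3)*(l + 4)*(l - 4)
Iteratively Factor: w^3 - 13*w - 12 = (w - 4)*(w^2 + 4*w + 3) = (w - 4)*(w + 1)*(w + 3)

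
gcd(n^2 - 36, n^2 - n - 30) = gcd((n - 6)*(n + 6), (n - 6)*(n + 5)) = n - 6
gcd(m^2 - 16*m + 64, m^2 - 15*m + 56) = m - 8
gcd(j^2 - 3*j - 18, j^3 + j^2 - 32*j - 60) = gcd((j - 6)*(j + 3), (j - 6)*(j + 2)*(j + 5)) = j - 6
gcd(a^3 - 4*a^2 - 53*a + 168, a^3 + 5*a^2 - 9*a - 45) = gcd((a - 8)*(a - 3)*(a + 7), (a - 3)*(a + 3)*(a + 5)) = a - 3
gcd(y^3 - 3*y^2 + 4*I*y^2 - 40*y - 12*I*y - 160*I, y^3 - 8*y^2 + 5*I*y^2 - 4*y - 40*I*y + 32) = y^2 + y*(-8 + 4*I) - 32*I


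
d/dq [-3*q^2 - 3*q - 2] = -6*q - 3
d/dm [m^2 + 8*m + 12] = 2*m + 8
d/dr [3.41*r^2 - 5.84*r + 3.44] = 6.82*r - 5.84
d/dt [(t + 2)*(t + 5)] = 2*t + 7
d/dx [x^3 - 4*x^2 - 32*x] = 3*x^2 - 8*x - 32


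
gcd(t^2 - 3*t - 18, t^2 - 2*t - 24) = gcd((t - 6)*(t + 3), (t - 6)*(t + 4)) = t - 6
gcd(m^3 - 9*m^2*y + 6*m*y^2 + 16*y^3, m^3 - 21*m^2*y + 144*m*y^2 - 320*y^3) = -m + 8*y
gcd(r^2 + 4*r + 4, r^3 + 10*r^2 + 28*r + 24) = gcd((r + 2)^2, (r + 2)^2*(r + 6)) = r^2 + 4*r + 4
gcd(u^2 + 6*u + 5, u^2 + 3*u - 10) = u + 5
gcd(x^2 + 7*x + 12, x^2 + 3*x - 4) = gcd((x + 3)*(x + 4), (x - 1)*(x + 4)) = x + 4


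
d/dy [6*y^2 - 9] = 12*y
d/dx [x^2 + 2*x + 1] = 2*x + 2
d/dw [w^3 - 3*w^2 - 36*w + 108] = 3*w^2 - 6*w - 36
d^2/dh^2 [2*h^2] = 4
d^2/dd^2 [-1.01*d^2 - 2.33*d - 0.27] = -2.02000000000000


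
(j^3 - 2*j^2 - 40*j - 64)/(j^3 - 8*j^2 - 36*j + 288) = (j^2 + 6*j + 8)/(j^2 - 36)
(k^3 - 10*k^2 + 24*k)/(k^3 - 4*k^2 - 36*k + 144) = k/(k + 6)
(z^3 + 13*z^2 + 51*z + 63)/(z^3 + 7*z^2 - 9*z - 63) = (z + 3)/(z - 3)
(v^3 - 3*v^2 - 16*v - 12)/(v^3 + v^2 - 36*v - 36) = (v + 2)/(v + 6)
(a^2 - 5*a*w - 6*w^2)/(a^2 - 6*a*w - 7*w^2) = (-a + 6*w)/(-a + 7*w)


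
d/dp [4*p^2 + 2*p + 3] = 8*p + 2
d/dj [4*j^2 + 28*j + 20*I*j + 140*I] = 8*j + 28 + 20*I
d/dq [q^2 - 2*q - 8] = 2*q - 2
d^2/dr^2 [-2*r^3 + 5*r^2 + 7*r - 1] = 10 - 12*r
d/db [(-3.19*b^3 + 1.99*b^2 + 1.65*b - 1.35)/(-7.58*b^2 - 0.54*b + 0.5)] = (24.1802*b^4 + 3.4452*b^3 + 6.6474*b^2 - 18.476*b + 0.0959999999999998)/(57.4564*b^4 + 8.1864*b^3 - 7.2884*b^2 - 0.54*b + 0.25)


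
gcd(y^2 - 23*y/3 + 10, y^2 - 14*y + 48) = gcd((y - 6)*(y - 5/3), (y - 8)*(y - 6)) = y - 6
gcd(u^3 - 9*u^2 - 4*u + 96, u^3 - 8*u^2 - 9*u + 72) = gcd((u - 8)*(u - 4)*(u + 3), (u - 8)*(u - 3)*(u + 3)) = u^2 - 5*u - 24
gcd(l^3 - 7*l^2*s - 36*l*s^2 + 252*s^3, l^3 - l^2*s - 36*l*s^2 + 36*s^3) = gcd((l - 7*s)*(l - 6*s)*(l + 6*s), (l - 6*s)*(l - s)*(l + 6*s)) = -l^2 + 36*s^2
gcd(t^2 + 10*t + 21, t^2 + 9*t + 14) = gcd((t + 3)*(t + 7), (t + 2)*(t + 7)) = t + 7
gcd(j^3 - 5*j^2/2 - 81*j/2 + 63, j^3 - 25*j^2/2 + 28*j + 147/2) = j - 7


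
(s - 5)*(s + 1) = s^2 - 4*s - 5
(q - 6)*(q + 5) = q^2 - q - 30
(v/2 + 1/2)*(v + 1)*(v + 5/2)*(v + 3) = v^4/2 + 15*v^3/4 + 39*v^2/4 + 41*v/4 + 15/4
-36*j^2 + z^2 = (-6*j + z)*(6*j + z)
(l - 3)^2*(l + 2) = l^3 - 4*l^2 - 3*l + 18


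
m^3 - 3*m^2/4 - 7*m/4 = m*(m - 7/4)*(m + 1)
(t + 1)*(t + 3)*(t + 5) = t^3 + 9*t^2 + 23*t + 15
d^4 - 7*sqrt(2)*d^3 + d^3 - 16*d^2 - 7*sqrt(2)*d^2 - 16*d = d*(d + 1)*(d - 8*sqrt(2))*(d + sqrt(2))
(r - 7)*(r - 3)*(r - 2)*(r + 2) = r^4 - 10*r^3 + 17*r^2 + 40*r - 84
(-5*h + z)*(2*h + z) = -10*h^2 - 3*h*z + z^2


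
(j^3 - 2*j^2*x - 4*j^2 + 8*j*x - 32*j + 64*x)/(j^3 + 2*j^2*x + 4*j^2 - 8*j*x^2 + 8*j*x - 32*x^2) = (j - 8)/(j + 4*x)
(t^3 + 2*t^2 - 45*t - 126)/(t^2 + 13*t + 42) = (t^2 - 4*t - 21)/(t + 7)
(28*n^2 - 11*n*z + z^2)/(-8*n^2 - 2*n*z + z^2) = (-7*n + z)/(2*n + z)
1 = 1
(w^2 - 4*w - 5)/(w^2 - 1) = (w - 5)/(w - 1)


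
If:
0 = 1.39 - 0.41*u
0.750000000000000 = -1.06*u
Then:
No Solution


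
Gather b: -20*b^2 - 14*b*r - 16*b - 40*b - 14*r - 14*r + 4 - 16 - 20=-20*b^2 + b*(-14*r - 56) - 28*r - 32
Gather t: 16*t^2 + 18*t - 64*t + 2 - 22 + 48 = 16*t^2 - 46*t + 28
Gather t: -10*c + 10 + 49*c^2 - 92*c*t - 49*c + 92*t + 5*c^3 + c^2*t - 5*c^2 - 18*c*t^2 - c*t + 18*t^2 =5*c^3 + 44*c^2 - 59*c + t^2*(18 - 18*c) + t*(c^2 - 93*c + 92) + 10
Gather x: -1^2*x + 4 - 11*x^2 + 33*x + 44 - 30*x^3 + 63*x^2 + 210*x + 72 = -30*x^3 + 52*x^2 + 242*x + 120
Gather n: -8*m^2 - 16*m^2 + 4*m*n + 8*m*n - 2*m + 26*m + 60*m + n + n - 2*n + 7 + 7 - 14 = -24*m^2 + 12*m*n + 84*m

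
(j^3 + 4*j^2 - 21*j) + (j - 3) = j^3 + 4*j^2 - 20*j - 3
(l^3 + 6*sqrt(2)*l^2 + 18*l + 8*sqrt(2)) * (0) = 0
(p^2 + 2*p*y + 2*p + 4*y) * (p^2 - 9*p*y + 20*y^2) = p^4 - 7*p^3*y + 2*p^3 + 2*p^2*y^2 - 14*p^2*y + 40*p*y^3 + 4*p*y^2 + 80*y^3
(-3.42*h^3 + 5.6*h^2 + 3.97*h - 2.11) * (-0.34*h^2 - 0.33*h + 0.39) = 1.1628*h^5 - 0.7754*h^4 - 4.5316*h^3 + 1.5913*h^2 + 2.2446*h - 0.8229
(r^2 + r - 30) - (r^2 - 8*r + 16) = 9*r - 46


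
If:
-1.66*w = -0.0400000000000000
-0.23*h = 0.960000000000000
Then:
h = -4.17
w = 0.02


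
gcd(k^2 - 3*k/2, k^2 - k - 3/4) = k - 3/2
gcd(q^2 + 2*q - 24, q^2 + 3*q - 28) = q - 4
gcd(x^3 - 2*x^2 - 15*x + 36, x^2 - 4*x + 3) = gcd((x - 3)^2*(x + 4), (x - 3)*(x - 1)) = x - 3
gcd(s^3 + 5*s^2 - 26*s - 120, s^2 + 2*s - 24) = s + 6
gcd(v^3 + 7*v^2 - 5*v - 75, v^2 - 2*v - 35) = v + 5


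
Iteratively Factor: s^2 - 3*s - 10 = (s + 2)*(s - 5)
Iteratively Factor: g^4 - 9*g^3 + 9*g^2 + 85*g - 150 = (g - 5)*(g^3 - 4*g^2 - 11*g + 30) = (g - 5)*(g - 2)*(g^2 - 2*g - 15) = (g - 5)^2*(g - 2)*(g + 3)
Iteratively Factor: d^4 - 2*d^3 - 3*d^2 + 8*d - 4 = (d - 1)*(d^3 - d^2 - 4*d + 4) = (d - 1)*(d + 2)*(d^2 - 3*d + 2) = (d - 1)^2*(d + 2)*(d - 2)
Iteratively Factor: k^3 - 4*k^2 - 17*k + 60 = (k - 3)*(k^2 - k - 20) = (k - 3)*(k + 4)*(k - 5)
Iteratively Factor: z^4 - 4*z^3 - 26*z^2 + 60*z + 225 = (z + 3)*(z^3 - 7*z^2 - 5*z + 75) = (z + 3)^2*(z^2 - 10*z + 25) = (z - 5)*(z + 3)^2*(z - 5)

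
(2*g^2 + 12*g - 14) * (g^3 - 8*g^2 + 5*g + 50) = 2*g^5 - 4*g^4 - 100*g^3 + 272*g^2 + 530*g - 700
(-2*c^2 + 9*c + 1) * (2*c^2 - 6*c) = -4*c^4 + 30*c^3 - 52*c^2 - 6*c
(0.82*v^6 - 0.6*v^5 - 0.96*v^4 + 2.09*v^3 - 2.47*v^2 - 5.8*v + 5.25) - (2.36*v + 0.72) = 0.82*v^6 - 0.6*v^5 - 0.96*v^4 + 2.09*v^3 - 2.47*v^2 - 8.16*v + 4.53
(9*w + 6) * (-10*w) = -90*w^2 - 60*w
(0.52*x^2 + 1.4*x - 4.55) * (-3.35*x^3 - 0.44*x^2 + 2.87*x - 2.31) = -1.742*x^5 - 4.9188*x^4 + 16.1189*x^3 + 4.8188*x^2 - 16.2925*x + 10.5105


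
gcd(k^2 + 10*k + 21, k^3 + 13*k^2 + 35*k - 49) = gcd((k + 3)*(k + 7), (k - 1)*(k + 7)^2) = k + 7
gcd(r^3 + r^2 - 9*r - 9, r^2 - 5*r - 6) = r + 1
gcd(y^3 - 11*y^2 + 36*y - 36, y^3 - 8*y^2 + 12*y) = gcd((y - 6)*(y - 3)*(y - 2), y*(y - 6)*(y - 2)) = y^2 - 8*y + 12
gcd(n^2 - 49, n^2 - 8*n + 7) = n - 7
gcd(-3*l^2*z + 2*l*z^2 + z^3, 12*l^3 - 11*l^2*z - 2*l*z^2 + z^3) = -3*l^2 + 2*l*z + z^2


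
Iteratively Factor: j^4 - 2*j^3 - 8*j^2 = (j - 4)*(j^3 + 2*j^2) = (j - 4)*(j + 2)*(j^2) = j*(j - 4)*(j + 2)*(j)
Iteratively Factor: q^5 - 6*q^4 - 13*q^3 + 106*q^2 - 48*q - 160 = (q - 5)*(q^4 - q^3 - 18*q^2 + 16*q + 32) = (q - 5)*(q + 4)*(q^3 - 5*q^2 + 2*q + 8) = (q - 5)*(q - 2)*(q + 4)*(q^2 - 3*q - 4) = (q - 5)*(q - 2)*(q + 1)*(q + 4)*(q - 4)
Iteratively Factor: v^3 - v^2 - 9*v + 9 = (v - 3)*(v^2 + 2*v - 3) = (v - 3)*(v - 1)*(v + 3)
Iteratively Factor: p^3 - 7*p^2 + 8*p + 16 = (p - 4)*(p^2 - 3*p - 4) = (p - 4)*(p + 1)*(p - 4)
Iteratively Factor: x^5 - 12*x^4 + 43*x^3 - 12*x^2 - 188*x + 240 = (x - 2)*(x^4 - 10*x^3 + 23*x^2 + 34*x - 120) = (x - 2)*(x + 2)*(x^3 - 12*x^2 + 47*x - 60) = (x - 5)*(x - 2)*(x + 2)*(x^2 - 7*x + 12) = (x - 5)*(x - 3)*(x - 2)*(x + 2)*(x - 4)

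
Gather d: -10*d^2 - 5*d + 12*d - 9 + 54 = -10*d^2 + 7*d + 45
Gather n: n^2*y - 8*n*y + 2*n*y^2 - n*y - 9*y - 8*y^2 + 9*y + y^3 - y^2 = n^2*y + n*(2*y^2 - 9*y) + y^3 - 9*y^2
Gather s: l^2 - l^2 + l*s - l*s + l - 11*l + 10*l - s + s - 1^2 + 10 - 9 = 0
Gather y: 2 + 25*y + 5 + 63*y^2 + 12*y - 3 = 63*y^2 + 37*y + 4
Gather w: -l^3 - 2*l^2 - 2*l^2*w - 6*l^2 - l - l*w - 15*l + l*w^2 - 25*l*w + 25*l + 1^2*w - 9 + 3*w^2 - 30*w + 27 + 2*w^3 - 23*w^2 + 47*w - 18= -l^3 - 8*l^2 + 9*l + 2*w^3 + w^2*(l - 20) + w*(-2*l^2 - 26*l + 18)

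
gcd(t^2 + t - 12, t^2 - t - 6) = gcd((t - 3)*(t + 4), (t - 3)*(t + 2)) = t - 3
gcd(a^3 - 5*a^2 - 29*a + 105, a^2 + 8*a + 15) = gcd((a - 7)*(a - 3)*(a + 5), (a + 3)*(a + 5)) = a + 5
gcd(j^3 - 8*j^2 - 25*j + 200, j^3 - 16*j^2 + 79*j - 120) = j^2 - 13*j + 40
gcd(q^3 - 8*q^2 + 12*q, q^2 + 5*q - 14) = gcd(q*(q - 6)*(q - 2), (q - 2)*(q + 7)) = q - 2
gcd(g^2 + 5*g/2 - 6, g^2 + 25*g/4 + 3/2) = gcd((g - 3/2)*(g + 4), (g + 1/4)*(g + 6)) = 1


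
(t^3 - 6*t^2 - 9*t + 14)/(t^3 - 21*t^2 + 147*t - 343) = (t^2 + t - 2)/(t^2 - 14*t + 49)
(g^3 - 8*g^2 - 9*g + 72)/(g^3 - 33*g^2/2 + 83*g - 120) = 2*(g^2 - 9)/(2*g^2 - 17*g + 30)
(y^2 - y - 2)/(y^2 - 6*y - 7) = (y - 2)/(y - 7)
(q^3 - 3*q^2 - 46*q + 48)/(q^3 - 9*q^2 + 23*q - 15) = (q^2 - 2*q - 48)/(q^2 - 8*q + 15)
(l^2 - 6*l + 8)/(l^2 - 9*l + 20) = (l - 2)/(l - 5)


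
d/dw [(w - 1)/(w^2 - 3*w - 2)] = (w^2 - 3*w - (w - 1)*(2*w - 3) - 2)/(-w^2 + 3*w + 2)^2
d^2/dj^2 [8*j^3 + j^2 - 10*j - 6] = 48*j + 2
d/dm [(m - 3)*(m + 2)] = 2*m - 1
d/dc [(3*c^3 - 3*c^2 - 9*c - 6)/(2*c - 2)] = 3*(2*c^3 - 4*c^2 + 2*c + 5)/(2*(c^2 - 2*c + 1))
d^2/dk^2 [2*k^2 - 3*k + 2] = 4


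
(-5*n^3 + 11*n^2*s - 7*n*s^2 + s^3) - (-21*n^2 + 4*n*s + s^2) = -5*n^3 + 11*n^2*s + 21*n^2 - 7*n*s^2 - 4*n*s + s^3 - s^2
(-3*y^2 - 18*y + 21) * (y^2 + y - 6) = -3*y^4 - 21*y^3 + 21*y^2 + 129*y - 126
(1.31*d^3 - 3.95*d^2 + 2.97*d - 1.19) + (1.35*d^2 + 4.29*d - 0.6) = 1.31*d^3 - 2.6*d^2 + 7.26*d - 1.79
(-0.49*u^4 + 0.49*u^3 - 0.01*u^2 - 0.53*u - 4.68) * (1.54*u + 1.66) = -0.7546*u^5 - 0.0587999999999999*u^4 + 0.798*u^3 - 0.8328*u^2 - 8.087*u - 7.7688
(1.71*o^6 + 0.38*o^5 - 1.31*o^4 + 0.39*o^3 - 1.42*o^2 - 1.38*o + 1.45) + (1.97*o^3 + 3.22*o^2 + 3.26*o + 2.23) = 1.71*o^6 + 0.38*o^5 - 1.31*o^4 + 2.36*o^3 + 1.8*o^2 + 1.88*o + 3.68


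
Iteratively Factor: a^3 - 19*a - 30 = (a + 2)*(a^2 - 2*a - 15) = (a + 2)*(a + 3)*(a - 5)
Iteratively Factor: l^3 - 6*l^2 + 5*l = (l - 5)*(l^2 - l) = (l - 5)*(l - 1)*(l)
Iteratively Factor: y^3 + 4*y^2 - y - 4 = (y + 1)*(y^2 + 3*y - 4) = (y + 1)*(y + 4)*(y - 1)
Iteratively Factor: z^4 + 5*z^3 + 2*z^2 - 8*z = (z + 4)*(z^3 + z^2 - 2*z) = (z + 2)*(z + 4)*(z^2 - z) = z*(z + 2)*(z + 4)*(z - 1)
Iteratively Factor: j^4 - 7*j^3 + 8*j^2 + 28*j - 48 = (j - 3)*(j^3 - 4*j^2 - 4*j + 16) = (j - 4)*(j - 3)*(j^2 - 4) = (j - 4)*(j - 3)*(j - 2)*(j + 2)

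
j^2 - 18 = (j - 3*sqrt(2))*(j + 3*sqrt(2))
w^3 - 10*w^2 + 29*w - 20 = (w - 5)*(w - 4)*(w - 1)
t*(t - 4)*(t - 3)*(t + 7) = t^4 - 37*t^2 + 84*t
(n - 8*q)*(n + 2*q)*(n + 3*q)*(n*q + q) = n^4*q - 3*n^3*q^2 + n^3*q - 34*n^2*q^3 - 3*n^2*q^2 - 48*n*q^4 - 34*n*q^3 - 48*q^4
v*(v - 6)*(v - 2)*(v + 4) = v^4 - 4*v^3 - 20*v^2 + 48*v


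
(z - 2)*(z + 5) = z^2 + 3*z - 10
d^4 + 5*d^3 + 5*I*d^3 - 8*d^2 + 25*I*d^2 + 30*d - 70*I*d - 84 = (d - 2)*(d + 7)*(d - I)*(d + 6*I)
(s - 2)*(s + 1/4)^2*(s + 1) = s^4 - s^3/2 - 39*s^2/16 - 17*s/16 - 1/8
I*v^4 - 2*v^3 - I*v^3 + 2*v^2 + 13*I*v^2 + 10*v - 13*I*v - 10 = (v - 1)*(v - 2*I)*(v + 5*I)*(I*v + 1)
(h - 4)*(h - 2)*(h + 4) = h^3 - 2*h^2 - 16*h + 32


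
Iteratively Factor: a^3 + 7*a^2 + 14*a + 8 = (a + 1)*(a^2 + 6*a + 8) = (a + 1)*(a + 2)*(a + 4)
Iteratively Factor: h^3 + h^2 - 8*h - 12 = (h + 2)*(h^2 - h - 6) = (h - 3)*(h + 2)*(h + 2)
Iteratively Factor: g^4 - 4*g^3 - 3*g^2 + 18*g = (g - 3)*(g^3 - g^2 - 6*g) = g*(g - 3)*(g^2 - g - 6) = g*(g - 3)^2*(g + 2)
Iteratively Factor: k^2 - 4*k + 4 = (k - 2)*(k - 2)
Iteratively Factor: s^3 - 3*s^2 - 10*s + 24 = (s + 3)*(s^2 - 6*s + 8) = (s - 2)*(s + 3)*(s - 4)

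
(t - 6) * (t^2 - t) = t^3 - 7*t^2 + 6*t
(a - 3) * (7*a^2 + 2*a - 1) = 7*a^3 - 19*a^2 - 7*a + 3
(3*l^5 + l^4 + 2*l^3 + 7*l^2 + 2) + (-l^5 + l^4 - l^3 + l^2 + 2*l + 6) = 2*l^5 + 2*l^4 + l^3 + 8*l^2 + 2*l + 8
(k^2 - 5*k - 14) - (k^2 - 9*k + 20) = 4*k - 34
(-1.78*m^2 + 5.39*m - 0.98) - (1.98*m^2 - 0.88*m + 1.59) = -3.76*m^2 + 6.27*m - 2.57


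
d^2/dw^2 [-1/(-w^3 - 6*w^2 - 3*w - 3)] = 6*(-(w + 2)*(w^3 + 6*w^2 + 3*w + 3) + 3*(w^2 + 4*w + 1)^2)/(w^3 + 6*w^2 + 3*w + 3)^3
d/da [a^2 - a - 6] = 2*a - 1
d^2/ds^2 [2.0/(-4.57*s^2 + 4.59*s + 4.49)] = (-83.5396*s^2 + 83.9052*s + 2.0*(9.14*s - 4.59)*(18.28*s - 9.18) + 82.0772)/(-4.57*s^2 + 4.59*s + 4.49)^3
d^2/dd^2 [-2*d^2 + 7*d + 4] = -4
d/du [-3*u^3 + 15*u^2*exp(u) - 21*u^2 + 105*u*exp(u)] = 15*u^2*exp(u) - 9*u^2 + 135*u*exp(u) - 42*u + 105*exp(u)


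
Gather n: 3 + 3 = 6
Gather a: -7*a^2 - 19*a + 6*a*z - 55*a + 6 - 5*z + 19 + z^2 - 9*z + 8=-7*a^2 + a*(6*z - 74) + z^2 - 14*z + 33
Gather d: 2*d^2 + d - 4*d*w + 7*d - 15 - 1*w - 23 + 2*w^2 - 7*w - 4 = 2*d^2 + d*(8 - 4*w) + 2*w^2 - 8*w - 42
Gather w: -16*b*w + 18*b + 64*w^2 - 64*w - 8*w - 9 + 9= 18*b + 64*w^2 + w*(-16*b - 72)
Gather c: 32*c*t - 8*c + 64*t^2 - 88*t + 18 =c*(32*t - 8) + 64*t^2 - 88*t + 18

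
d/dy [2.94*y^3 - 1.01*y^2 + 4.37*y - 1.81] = 8.82*y^2 - 2.02*y + 4.37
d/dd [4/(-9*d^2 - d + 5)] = 4*(18*d + 1)/(9*d^2 + d - 5)^2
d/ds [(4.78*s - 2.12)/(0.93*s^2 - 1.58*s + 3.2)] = (-4.4454*s^2 + 3.9432*s + 11.9464)/(0.8649*s^4 - 2.9388*s^3 + 8.4484*s^2 - 10.112*s + 10.24)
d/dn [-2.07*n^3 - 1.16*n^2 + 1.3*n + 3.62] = -6.21*n^2 - 2.32*n + 1.3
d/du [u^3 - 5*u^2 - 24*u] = 3*u^2 - 10*u - 24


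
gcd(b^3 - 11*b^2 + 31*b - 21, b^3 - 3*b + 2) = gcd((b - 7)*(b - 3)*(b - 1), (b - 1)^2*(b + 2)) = b - 1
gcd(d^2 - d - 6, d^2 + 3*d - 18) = d - 3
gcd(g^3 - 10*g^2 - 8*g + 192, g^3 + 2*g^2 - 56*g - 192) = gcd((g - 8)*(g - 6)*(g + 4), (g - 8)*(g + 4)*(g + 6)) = g^2 - 4*g - 32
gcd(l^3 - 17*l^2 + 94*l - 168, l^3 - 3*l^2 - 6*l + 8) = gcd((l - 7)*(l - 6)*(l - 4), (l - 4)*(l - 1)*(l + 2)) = l - 4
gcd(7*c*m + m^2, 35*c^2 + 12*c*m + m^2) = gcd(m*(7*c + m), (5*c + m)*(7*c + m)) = 7*c + m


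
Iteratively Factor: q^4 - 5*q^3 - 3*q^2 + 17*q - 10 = (q - 1)*(q^3 - 4*q^2 - 7*q + 10) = (q - 5)*(q - 1)*(q^2 + q - 2) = (q - 5)*(q - 1)^2*(q + 2)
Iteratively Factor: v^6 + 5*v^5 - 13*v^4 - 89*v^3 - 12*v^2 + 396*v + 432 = (v - 3)*(v^5 + 8*v^4 + 11*v^3 - 56*v^2 - 180*v - 144) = (v - 3)*(v + 2)*(v^4 + 6*v^3 - v^2 - 54*v - 72) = (v - 3)*(v + 2)^2*(v^3 + 4*v^2 - 9*v - 36) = (v - 3)^2*(v + 2)^2*(v^2 + 7*v + 12) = (v - 3)^2*(v + 2)^2*(v + 4)*(v + 3)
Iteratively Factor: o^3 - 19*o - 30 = (o + 2)*(o^2 - 2*o - 15) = (o - 5)*(o + 2)*(o + 3)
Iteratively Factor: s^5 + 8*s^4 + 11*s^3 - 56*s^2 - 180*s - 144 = (s - 3)*(s^4 + 11*s^3 + 44*s^2 + 76*s + 48) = (s - 3)*(s + 2)*(s^3 + 9*s^2 + 26*s + 24) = (s - 3)*(s + 2)*(s + 4)*(s^2 + 5*s + 6) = (s - 3)*(s + 2)^2*(s + 4)*(s + 3)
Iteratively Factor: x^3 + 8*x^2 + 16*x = (x + 4)*(x^2 + 4*x) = x*(x + 4)*(x + 4)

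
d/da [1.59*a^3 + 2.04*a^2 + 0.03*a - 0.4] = 4.77*a^2 + 4.08*a + 0.03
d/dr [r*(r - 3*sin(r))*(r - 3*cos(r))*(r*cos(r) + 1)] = -r^4*sin(r) + 4*r^3*cos(r) - 3*sqrt(2)*r^3*cos(2*r + pi/4) + 3*r^2*sin(r) - 9*sqrt(2)*r^2*sin(2*r + pi/4)/2 - 3*r^2*cos(r)/4 + 27*r^2*cos(3*r)/4 - 3*r^2/2 - 3*r*sin(r)/2 + 9*r*sin(3*r)/2 - 6*r*cos(r) + 9*r*cos(2*r) + 9*sin(2*r)/2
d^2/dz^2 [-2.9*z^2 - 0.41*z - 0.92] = -5.80000000000000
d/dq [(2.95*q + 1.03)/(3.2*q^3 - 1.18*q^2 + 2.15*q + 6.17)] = (-18.88*q^3 - 6.407*q^2 + 2.4308*q + 15.987)/(10.24*q^6 - 7.552*q^5 + 15.1524*q^4 + 34.414*q^3 - 9.9387*q^2 + 26.531*q + 38.0689)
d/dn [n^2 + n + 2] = 2*n + 1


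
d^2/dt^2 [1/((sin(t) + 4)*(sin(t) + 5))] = (-4*sin(t)^4 - 27*sin(t)^3 + 5*sin(t)^2 + 234*sin(t) + 122)/((sin(t) + 4)^3*(sin(t) + 5)^3)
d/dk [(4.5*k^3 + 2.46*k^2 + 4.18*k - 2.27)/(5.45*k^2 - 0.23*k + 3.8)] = (24.525*k^4 - 2.07*k^3 + 27.9532*k^2 + 43.439*k + 15.3619)/(29.7025*k^4 - 2.507*k^3 + 41.4729*k^2 - 1.748*k + 14.44)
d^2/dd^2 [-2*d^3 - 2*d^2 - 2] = -12*d - 4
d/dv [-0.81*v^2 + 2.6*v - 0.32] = 2.6 - 1.62*v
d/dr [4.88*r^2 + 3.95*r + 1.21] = 9.76*r + 3.95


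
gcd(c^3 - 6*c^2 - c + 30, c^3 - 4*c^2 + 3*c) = c - 3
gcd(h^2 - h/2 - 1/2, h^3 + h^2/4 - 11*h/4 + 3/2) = h - 1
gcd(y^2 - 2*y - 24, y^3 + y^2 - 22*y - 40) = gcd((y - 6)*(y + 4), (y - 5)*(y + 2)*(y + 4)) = y + 4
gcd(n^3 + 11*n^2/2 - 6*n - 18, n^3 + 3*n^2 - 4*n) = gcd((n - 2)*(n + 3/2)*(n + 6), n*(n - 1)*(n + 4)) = 1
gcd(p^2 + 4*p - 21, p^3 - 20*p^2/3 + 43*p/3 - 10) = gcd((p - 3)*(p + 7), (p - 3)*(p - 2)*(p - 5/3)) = p - 3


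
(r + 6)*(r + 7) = r^2 + 13*r + 42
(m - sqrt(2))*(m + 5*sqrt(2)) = m^2 + 4*sqrt(2)*m - 10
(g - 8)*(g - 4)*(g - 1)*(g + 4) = g^4 - 9*g^3 - 8*g^2 + 144*g - 128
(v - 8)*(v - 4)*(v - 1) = v^3 - 13*v^2 + 44*v - 32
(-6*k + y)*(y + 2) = -6*k*y - 12*k + y^2 + 2*y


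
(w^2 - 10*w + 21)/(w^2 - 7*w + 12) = (w - 7)/(w - 4)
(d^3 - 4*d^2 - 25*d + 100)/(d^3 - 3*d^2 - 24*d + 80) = (d - 5)/(d - 4)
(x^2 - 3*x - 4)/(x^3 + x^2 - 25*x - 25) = (x - 4)/(x^2 - 25)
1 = 1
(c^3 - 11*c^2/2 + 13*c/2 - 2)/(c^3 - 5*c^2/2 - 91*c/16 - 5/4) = 8*(2*c^2 - 3*c + 1)/(16*c^2 + 24*c + 5)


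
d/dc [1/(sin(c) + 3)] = -cos(c)/(sin(c) + 3)^2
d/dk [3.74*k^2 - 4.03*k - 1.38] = 7.48*k - 4.03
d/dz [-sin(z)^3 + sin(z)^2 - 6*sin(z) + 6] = (-3*sin(z)^2 + 2*sin(z) - 6)*cos(z)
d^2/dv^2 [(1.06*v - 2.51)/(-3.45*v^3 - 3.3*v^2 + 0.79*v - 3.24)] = (-75.6999*v^5 + 286.0947*v^4 + 428.35674*v^3 + 265.14153*v^2 - 139.60098*v - 55.96721)/(41.063625*v^9 + 117.83475*v^8 + 84.502575*v^7 + 97.6644*v^6 + 201.974535*v^5 + 59.04567*v^4 + 57.477041*v^3 + 109.992492*v^2 - 24.879312*v + 34.012224)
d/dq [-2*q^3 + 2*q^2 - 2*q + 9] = -6*q^2 + 4*q - 2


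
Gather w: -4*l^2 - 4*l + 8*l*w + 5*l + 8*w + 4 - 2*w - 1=-4*l^2 + l + w*(8*l + 6) + 3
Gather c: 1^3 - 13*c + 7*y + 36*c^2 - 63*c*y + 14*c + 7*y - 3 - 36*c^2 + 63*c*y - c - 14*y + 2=0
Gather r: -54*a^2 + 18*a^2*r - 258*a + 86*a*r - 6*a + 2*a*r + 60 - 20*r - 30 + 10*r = -54*a^2 - 264*a + r*(18*a^2 + 88*a - 10) + 30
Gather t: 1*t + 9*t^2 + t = 9*t^2 + 2*t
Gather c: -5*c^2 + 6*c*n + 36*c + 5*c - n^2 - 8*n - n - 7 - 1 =-5*c^2 + c*(6*n + 41) - n^2 - 9*n - 8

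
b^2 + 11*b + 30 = (b + 5)*(b + 6)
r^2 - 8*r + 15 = (r - 5)*(r - 3)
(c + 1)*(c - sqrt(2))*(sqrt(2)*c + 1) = sqrt(2)*c^3 - c^2 + sqrt(2)*c^2 - sqrt(2)*c - c - sqrt(2)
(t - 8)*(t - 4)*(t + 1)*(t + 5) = t^4 - 6*t^3 - 35*t^2 + 132*t + 160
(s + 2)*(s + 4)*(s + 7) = s^3 + 13*s^2 + 50*s + 56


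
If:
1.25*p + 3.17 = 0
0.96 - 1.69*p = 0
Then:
No Solution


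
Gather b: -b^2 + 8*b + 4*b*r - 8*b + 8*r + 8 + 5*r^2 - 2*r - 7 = -b^2 + 4*b*r + 5*r^2 + 6*r + 1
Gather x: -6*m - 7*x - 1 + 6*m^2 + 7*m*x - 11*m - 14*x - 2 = 6*m^2 - 17*m + x*(7*m - 21) - 3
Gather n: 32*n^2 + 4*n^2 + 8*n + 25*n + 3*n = 36*n^2 + 36*n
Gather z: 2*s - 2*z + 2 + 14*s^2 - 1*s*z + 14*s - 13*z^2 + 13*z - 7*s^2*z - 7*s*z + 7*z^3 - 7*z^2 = 14*s^2 + 16*s + 7*z^3 - 20*z^2 + z*(-7*s^2 - 8*s + 11) + 2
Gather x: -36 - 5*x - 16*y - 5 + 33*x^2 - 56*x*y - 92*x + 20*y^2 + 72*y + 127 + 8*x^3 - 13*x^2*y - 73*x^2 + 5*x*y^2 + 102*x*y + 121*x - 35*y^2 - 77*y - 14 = 8*x^3 + x^2*(-13*y - 40) + x*(5*y^2 + 46*y + 24) - 15*y^2 - 21*y + 72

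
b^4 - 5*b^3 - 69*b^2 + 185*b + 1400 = (b - 8)*(b - 7)*(b + 5)^2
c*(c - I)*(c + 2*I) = c^3 + I*c^2 + 2*c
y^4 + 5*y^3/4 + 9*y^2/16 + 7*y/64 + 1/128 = (y + 1/4)^3*(y + 1/2)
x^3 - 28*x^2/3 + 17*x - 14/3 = (x - 7)*(x - 2)*(x - 1/3)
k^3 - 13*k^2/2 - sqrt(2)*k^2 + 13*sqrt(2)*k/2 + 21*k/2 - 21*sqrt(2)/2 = (k - 7/2)*(k - 3)*(k - sqrt(2))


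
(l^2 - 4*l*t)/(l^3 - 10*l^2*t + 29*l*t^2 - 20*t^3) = l/(l^2 - 6*l*t + 5*t^2)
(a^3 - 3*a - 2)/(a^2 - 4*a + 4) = (a^2 + 2*a + 1)/(a - 2)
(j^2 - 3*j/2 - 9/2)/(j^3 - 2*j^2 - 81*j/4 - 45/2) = 2*(j - 3)/(2*j^2 - 7*j - 30)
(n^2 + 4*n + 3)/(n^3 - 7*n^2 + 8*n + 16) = (n + 3)/(n^2 - 8*n + 16)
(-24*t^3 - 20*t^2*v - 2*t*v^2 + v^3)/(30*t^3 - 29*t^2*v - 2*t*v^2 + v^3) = (-4*t^2 - 4*t*v - v^2)/(5*t^2 - 4*t*v - v^2)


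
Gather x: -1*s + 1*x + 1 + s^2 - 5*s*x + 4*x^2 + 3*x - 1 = s^2 - s + 4*x^2 + x*(4 - 5*s)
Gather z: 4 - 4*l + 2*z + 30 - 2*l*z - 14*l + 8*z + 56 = -18*l + z*(10 - 2*l) + 90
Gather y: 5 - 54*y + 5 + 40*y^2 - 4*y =40*y^2 - 58*y + 10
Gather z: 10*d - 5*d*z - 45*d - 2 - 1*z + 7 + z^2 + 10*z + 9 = -35*d + z^2 + z*(9 - 5*d) + 14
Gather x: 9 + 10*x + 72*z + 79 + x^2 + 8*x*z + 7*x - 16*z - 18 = x^2 + x*(8*z + 17) + 56*z + 70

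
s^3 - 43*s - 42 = (s - 7)*(s + 1)*(s + 6)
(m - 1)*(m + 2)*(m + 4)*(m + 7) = m^4 + 12*m^3 + 37*m^2 + 6*m - 56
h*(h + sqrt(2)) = h^2 + sqrt(2)*h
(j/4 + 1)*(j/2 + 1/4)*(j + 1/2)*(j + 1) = j^4/8 + 3*j^3/4 + 37*j^2/32 + 21*j/32 + 1/8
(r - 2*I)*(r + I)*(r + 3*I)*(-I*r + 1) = -I*r^4 + 3*r^3 - 3*I*r^2 + 11*r + 6*I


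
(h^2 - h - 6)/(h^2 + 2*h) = (h - 3)/h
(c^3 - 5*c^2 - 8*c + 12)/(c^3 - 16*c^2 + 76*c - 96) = (c^2 + c - 2)/(c^2 - 10*c + 16)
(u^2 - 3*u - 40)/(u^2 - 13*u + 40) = (u + 5)/(u - 5)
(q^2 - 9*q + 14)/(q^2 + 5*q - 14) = (q - 7)/(q + 7)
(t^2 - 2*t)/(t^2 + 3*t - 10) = t/(t + 5)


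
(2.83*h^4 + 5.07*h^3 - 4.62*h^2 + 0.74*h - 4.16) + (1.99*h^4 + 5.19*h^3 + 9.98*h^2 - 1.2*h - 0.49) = 4.82*h^4 + 10.26*h^3 + 5.36*h^2 - 0.46*h - 4.65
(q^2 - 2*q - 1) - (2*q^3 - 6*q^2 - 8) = -2*q^3 + 7*q^2 - 2*q + 7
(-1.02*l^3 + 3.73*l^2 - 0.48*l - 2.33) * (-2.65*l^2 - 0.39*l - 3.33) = 2.703*l^5 - 9.4867*l^4 + 3.2139*l^3 - 6.0592*l^2 + 2.5071*l + 7.7589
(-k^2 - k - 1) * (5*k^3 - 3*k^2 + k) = -5*k^5 - 2*k^4 - 3*k^3 + 2*k^2 - k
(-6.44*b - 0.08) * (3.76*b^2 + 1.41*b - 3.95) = -24.2144*b^3 - 9.3812*b^2 + 25.3252*b + 0.316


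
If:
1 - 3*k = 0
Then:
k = 1/3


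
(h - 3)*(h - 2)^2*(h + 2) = h^4 - 5*h^3 + 2*h^2 + 20*h - 24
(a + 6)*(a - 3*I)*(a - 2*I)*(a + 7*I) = a^4 + 6*a^3 + 2*I*a^3 + 29*a^2 + 12*I*a^2 + 174*a - 42*I*a - 252*I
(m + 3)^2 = m^2 + 6*m + 9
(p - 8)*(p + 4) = p^2 - 4*p - 32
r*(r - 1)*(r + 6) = r^3 + 5*r^2 - 6*r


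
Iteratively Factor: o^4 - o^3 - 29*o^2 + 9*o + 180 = (o - 3)*(o^3 + 2*o^2 - 23*o - 60) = (o - 3)*(o + 4)*(o^2 - 2*o - 15) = (o - 3)*(o + 3)*(o + 4)*(o - 5)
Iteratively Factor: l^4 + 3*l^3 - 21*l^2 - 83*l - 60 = (l + 1)*(l^3 + 2*l^2 - 23*l - 60) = (l + 1)*(l + 4)*(l^2 - 2*l - 15) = (l + 1)*(l + 3)*(l + 4)*(l - 5)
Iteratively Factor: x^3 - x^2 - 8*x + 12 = (x - 2)*(x^2 + x - 6) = (x - 2)*(x + 3)*(x - 2)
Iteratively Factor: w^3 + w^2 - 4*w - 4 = (w + 2)*(w^2 - w - 2) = (w - 2)*(w + 2)*(w + 1)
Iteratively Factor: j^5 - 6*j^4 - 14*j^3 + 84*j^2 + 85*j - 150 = (j - 5)*(j^4 - j^3 - 19*j^2 - 11*j + 30) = (j - 5)*(j + 3)*(j^3 - 4*j^2 - 7*j + 10) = (j - 5)*(j + 2)*(j + 3)*(j^2 - 6*j + 5) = (j - 5)*(j - 1)*(j + 2)*(j + 3)*(j - 5)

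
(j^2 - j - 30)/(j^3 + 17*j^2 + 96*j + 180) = (j - 6)/(j^2 + 12*j + 36)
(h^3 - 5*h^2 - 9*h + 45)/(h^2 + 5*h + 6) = (h^2 - 8*h + 15)/(h + 2)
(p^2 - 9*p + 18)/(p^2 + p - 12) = (p - 6)/(p + 4)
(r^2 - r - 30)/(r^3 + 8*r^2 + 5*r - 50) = (r - 6)/(r^2 + 3*r - 10)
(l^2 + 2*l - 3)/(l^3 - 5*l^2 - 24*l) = (l - 1)/(l*(l - 8))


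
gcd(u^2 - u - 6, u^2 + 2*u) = u + 2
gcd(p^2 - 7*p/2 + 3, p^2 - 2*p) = p - 2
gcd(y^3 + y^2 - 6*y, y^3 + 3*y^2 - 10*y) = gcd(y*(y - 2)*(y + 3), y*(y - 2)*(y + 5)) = y^2 - 2*y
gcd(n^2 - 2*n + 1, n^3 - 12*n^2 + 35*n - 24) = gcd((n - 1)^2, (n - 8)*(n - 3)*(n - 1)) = n - 1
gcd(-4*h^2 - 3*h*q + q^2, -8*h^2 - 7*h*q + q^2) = h + q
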